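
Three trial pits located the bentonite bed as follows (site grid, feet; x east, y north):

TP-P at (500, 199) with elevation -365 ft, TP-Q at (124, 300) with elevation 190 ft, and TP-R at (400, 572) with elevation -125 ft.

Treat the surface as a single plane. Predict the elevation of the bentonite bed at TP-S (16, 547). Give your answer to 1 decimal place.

Let the plane be z = a·x + b·y + c.
TP-Q−TP-P: −376a + 101b = 555;  TP-R−TP-P: −100a + 373b = 240.
Solving gives a = −1.40436, b = 0.26693.
Then c = -365 − a·500 − b·199 = 284.06.
At (16, 547): z = −22.5 + 146.0 + 284.06 = 407.6 ft.

407.6 ft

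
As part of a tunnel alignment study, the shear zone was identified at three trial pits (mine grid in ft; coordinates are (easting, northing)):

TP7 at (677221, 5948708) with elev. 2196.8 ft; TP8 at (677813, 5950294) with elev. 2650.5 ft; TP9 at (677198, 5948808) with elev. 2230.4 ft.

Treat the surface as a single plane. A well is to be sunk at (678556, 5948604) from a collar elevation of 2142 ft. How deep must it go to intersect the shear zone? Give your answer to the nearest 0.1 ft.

88.7 ft

Two edge vectors: TP7→TP8 = (592, 1586, 453.7), TP7→TP9 = (-23, 100, 33.6).
Normal n = (TP7→TP8) × (TP7→TP9) = (7919.6, -30326.3, 95678).
So ∂z/∂E = −n_x/n_z = −0.082773469 and ∂z/∂N = −n_y/n_z = 0.316962102.
Intercept c from TP7: 2196.8 + 56055.93 − 1885514.99 = −1827262.26.
At (678556, 5948604): z_contact = −56166.43 + 1885482.03 − 1827262.26 = 2053.33 ft.
Depth below ground = 2142 − 2053.33 = 88.7 ft.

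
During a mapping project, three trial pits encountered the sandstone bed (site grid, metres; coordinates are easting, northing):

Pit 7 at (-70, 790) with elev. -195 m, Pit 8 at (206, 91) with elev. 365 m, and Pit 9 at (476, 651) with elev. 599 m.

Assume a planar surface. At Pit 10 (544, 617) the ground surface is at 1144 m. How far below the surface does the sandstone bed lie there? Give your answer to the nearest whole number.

Let the plane be z = a·easting + b·northing + c.
Pit 8−Pit 7: 276a − 699b = 560;  Pit 9−Pit 7: 546a − 139b = 794.
Solving gives a = 1.38998, b = −0.25231.
Then c = -195 − a·-70 − b·790 = 101.62.
At (544, 617): z_contact = 756.1 − 155.7 + 101.62 = 702.1 m.
Depth below ground = 1144 − 702.1 = 442 m.

442 m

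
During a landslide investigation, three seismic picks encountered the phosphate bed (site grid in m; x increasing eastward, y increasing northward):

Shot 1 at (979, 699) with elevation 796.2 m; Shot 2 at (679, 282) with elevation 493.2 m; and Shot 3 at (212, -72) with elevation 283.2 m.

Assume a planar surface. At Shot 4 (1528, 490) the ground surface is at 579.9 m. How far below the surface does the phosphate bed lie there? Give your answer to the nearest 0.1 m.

91.1 m

Let the plane be z = a·x + b·y + c.
Shot 2−Shot 1: −300a − 417b = −303;  Shot 3−Shot 1: −767a − 771b = −513.
Solving gives a = −0.222410, b = 0.886626.
Then c = 796.2 − a·979 − b·699 = 394.19.
At (1528, 490): z_contact = −339.84 + 434.45 + 394.19 = 488.79 m.
Depth below ground = 579.9 − 488.79 = 91.1 m.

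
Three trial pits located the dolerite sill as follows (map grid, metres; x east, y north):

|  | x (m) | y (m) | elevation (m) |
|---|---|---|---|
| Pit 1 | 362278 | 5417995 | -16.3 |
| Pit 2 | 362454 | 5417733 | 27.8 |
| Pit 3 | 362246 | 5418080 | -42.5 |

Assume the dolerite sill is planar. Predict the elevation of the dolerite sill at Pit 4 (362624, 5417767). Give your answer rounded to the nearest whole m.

-69 m

Two edge vectors: Pit 1→Pit 2 = (176, -262, 44.1), Pit 1→Pit 3 = (-32, 85, -26.2).
Normal n = (Pit 1→Pit 2) × (Pit 1→Pit 3) = (3115.9, 3200, 6576).
So ∂z/∂x = −n_x/n_z = −0.47382908 and ∂z/∂y = −n_y/n_z = −0.48661800.
Intercept c from Pit 1: -16.3 + 171657.85 + 2636493.92 = 2808135.47.
At (362624, 5417767): z = −171821.8 − 2636383.0 + 2808135.47 = -69.3 m.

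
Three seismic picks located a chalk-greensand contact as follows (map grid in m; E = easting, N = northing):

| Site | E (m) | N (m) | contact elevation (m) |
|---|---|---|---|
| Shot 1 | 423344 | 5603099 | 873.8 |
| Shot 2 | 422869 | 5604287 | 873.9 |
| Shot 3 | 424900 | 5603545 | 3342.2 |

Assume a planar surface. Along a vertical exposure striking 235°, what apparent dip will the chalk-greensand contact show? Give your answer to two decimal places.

Let the plane be z = a·E + b·N + c.
Shot 2−Shot 1: −475a + 1188b = 0.1;  Shot 3−Shot 1: 1556a + 446b = 2468.4.
Solving gives a = 1.42324, b = 0.56914.
Unit vector along 235° is (sin 235°, cos 235°) = (-0.8192, -0.5736).
Slope in that direction = a·(-0.8192) + b·(-0.5736) = −1.49230.
Apparent dip = arctan|1.49230| = 56.17° (true dip is 56.9°, so apparent ≤ true as expected).

56.17°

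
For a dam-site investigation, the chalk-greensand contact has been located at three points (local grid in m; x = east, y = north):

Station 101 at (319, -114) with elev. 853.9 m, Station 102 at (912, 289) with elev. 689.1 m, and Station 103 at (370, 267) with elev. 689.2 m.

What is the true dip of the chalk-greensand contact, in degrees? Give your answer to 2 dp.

Let the plane be z = a·x + b·y + c.
Station 102−Station 101: 593a + 403b = −164.8;  Station 103−Station 101: 51a + 381b = −164.7.
Solving gives a = 0.01746, b = −0.43462.
Gradient magnitude |∇z| = √(a² + b²) = √(0.00030 + 0.18889) = 0.43497.
True dip = arctan(0.43497) = 23.51°, dipping toward N (azimuth ≈ 358°).

23.51°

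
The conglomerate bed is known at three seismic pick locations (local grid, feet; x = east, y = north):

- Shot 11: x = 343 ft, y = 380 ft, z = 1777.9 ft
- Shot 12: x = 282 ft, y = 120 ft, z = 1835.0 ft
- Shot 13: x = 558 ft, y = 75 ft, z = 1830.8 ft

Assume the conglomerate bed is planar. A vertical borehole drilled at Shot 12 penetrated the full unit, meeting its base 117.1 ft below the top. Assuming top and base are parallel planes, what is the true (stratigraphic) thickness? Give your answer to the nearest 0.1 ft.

114.5 ft

Let the plane be z = a·x + b·y + c.
Shot 12−Shot 11: −61a − 260b = 57.1;  Shot 13−Shot 11: 215a − 305b = 52.9.
Solving gives a = −0.04914, b = −0.20809.
|∇z| = √(a²+b²) = 0.21381, so dip δ = arctan(0.21381) = 12.07°.
True thickness = vertical thickness × cos δ = 117.1 × cos 12.07° = 114.5 ft.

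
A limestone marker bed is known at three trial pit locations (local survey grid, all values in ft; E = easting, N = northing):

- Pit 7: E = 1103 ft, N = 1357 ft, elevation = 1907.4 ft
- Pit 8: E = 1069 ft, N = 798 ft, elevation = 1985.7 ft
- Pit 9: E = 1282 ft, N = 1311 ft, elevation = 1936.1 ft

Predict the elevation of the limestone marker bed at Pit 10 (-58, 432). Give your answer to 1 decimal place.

Two edge vectors: Pit 7→Pit 8 = (-34, -559, 78.3), Pit 7→Pit 9 = (179, -46, 28.7).
Normal n = (Pit 7→Pit 8) × (Pit 7→Pit 9) = (-12441.5, 14991.5, 101625).
So ∂z/∂E = −n_x/n_z = 0.122426 and ∂z/∂N = −n_y/n_z = −0.147518.
Intercept c from Pit 7: 1907.4 − 135.04 + 200.18 = 1972.55.
At (-58, 432): z = −7.1 − 63.7 + 1972.55 = 1901.7 ft.

1901.7 ft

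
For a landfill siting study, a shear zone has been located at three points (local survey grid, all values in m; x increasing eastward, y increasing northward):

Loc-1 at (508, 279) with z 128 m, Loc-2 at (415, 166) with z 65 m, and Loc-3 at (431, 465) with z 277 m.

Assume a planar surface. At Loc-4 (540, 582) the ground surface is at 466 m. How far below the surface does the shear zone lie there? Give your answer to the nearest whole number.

126 m

Let the plane be z = a·x + b·y + c.
Loc-2−Loc-1: −93a − 113b = −63;  Loc-3−Loc-1: −77a + 186b = 149.
Solving gives a = −0.19689, b = 0.71957.
Then c = 128 − a·508 − b·279 = 27.26.
At (540, 582): z_contact = −106.3 + 418.8 + 27.26 = 339.7 m.
Depth below ground = 466 − 339.7 = 126 m.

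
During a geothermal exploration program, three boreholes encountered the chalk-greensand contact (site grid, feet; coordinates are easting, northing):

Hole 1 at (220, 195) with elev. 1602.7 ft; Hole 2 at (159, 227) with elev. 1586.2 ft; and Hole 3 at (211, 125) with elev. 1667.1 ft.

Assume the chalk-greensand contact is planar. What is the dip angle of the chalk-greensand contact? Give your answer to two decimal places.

42.50°

Two edge vectors: Hole 1→Hole 2 = (-61, 32, -16.5), Hole 1→Hole 3 = (-9, -70, 64.4).
Normal n = (Hole 1→Hole 2) × (Hole 1→Hole 3) = (905.8, 4076.9, 4558).
So ∂z/∂easting = −n_x/n_z = −0.19873 and ∂z/∂northing = −n_y/n_z = −0.89445.
Gradient magnitude |∇z| = √(a² + b²) = √(0.03949 + 0.80004) = 0.91626.
True dip = arctan(0.91626) = 42.50°, dipping toward NNE (azimuth ≈ 013°).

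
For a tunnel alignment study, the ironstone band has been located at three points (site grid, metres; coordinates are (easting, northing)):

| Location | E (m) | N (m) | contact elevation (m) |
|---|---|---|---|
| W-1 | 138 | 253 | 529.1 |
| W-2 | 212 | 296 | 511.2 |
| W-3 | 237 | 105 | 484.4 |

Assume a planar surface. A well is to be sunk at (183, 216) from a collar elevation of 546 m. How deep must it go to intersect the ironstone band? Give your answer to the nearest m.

Two edge vectors: W-1→W-2 = (74, 43, -17.9), W-1→W-3 = (99, -148, -44.7).
Normal n = (W-1→W-2) × (W-1→W-3) = (-4571.3, 1535.7, -15209).
So ∂z/∂E = −n_x/n_z = −0.30057 and ∂z/∂N = −n_y/n_z = 0.10097.
Intercept c from W-1: 529.1 + 41.48 − 25.55 = 545.03.
At (183, 216): z_contact = −55.0 + 21.8 + 545.03 = 511.8 m.
Depth below ground = 546 − 511.8 = 34 m.

34 m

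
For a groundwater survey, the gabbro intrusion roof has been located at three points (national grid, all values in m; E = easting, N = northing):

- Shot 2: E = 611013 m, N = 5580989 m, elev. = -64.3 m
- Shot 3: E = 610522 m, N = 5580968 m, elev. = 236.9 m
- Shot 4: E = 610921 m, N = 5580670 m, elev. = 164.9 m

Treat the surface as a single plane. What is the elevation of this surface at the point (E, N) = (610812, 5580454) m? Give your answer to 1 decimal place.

Two edge vectors: Shot 2→Shot 3 = (-491, -21, 301.2), Shot 2→Shot 4 = (-92, -319, 229.2).
Normal n = (Shot 2→Shot 3) × (Shot 2→Shot 4) = (91269.6, 84826.8, 154697).
So ∂z/∂E = −n_x/n_z = −0.589989463 and ∂z/∂N = −n_y/n_z = −0.548341597.
Intercept c from Shot 2: -64.3 + 360491.23 + 3060288.42 = 3420715.35.
At (610812, 5580454): z = −360372.6 − 3059995.1 + 3420715.35 = 347.7 m.

347.7 m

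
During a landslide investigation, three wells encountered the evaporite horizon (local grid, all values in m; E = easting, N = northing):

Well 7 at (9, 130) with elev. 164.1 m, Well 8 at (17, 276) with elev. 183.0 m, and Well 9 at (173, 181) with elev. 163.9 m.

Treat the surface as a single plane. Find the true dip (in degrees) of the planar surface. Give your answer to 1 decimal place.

Let the plane be z = a·E + b·N + c.
Well 8−Well 7: 8a + 146b = 18.9;  Well 9−Well 7: 164a + 51b = −0.2.
Solving gives a = −0.04219, b = 0.13176.
Gradient magnitude |∇z| = √(a² + b²) = √(0.00178 + 0.01736) = 0.13836.
True dip = arctan(0.13836) = 7.9°, dipping toward SSE (azimuth ≈ 162°).

7.9°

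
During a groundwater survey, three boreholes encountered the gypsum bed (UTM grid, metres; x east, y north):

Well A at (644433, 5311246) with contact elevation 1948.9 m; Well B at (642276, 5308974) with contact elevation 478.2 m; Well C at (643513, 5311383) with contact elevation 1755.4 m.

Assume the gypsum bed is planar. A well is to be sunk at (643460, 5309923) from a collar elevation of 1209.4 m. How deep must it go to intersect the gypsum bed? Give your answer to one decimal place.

Two edge vectors: Well A→Well B = (-2157, -2272, -1470.7), Well A→Well C = (-920, 137, -193.5).
Normal n = (Well A→Well B) × (Well A→Well C) = (641117.9, 935664.5, -2385749).
So ∂z/∂x = −n_x/n_z = 0.268728144 and ∂z/∂y = −n_y/n_z = 0.392188994.
Intercept c from Well A: 1948.9 − 173177.28 − 2083012.23 = −2254240.61.
At (643460, 5309923): z_contact = 172915.81 + 2082493.36 − 2254240.61 = 1168.56 m.
Depth below ground = 1209.4 − 1168.56 = 40.8 m.

40.8 m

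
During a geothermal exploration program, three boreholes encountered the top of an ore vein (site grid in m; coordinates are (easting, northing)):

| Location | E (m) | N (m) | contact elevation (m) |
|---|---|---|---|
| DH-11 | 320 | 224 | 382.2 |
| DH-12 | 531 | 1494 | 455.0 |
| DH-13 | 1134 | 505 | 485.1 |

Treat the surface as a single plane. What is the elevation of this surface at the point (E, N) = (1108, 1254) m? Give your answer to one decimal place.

Two edge vectors: DH-11→DH-12 = (211, 1270, 72.8), DH-11→DH-13 = (814, 281, 102.9).
Normal n = (DH-11→DH-12) × (DH-11→DH-13) = (110226.2, 37547.3, -974489).
So ∂z/∂E = −n_x/n_z = 0.113112 and ∂z/∂N = −n_y/n_z = 0.038530.
Intercept c from DH-11: 382.2 − 36.20 − 8.63 = 337.37.
At (1108, 1254): z = 125.3 + 48.3 + 337.37 = 511.0 m.

511.0 m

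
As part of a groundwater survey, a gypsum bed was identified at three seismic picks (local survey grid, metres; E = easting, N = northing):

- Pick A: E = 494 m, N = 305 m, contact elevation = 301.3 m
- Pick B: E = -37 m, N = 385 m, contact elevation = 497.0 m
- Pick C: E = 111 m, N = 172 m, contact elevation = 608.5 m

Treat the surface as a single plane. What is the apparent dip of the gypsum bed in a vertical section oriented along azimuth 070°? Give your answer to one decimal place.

37.5°

Let the plane be z = a·E + b·N + c.
Pick B−Pick A: −531a + 80b = 195.7;  Pick C−Pick A: −383a − 133b = 307.2.
Solving gives a = −0.49973, b = −0.87070.
Unit vector along 070° is (sin 70°, cos 70°) = (0.9397, 0.3420).
Slope in that direction = a·(0.9397) + b·(0.3420) = −0.76739.
Apparent dip = arctan|0.76739| = 37.5° (true dip is 45.1°, so apparent ≤ true as expected).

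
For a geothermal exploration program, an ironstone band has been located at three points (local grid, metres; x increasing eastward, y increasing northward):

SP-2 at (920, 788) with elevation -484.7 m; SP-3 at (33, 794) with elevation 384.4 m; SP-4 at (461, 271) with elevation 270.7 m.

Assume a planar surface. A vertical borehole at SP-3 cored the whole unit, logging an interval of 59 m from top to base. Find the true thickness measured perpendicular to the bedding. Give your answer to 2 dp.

38.79 m

Two edge vectors: SP-2→SP-3 = (-887, 6, 869.1), SP-2→SP-4 = (-459, -517, 755.4).
Normal n = (SP-2→SP-3) × (SP-2→SP-4) = (453857.1, 271122.9, 461333).
So ∂z/∂x = −n_x/n_z = −0.98380 and ∂z/∂y = −n_y/n_z = −0.58769.
|∇z| = √(a²+b²) = 1.14597, so dip δ = arctan(1.14597) = 48.89°.
True thickness = vertical thickness × cos δ = 59 × cos 48.89° = 38.79 m.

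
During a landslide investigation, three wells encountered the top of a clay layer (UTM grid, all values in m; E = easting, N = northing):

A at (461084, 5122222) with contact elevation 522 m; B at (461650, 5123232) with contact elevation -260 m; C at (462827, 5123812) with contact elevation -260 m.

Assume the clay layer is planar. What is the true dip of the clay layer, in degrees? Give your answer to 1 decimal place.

50.0°

Two edge vectors: A→B = (566, 1010, -782), A→C = (1743, 1590, -782).
Normal n = (A→B) × (A→C) = (453560, -920414, -860490).
So ∂z/∂E = −n_x/n_z = 0.52710 and ∂z/∂N = −n_y/n_z = −1.06964.
Gradient magnitude |∇z| = √(a² + b²) = √(0.27783 + 1.14413) = 1.19246.
True dip = arctan(1.19246) = 50.0°, dipping toward NNW (azimuth ≈ 334°).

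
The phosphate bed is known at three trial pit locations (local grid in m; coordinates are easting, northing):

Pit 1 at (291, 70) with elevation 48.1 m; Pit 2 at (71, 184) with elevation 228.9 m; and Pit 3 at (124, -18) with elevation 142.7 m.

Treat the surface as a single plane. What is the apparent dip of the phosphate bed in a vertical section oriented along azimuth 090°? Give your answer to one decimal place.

34.8°

Two edge vectors: Pit 1→Pit 2 = (-220, 114, 180.8), Pit 1→Pit 3 = (-167, -88, 94.6).
Normal n = (Pit 1→Pit 2) × (Pit 1→Pit 3) = (26694.8, -9381.6, 38398).
So ∂z/∂easting = −n_x/n_z = −0.69521 and ∂z/∂northing = −n_y/n_z = 0.24433.
Unit vector along 090° is (sin 90°, cos 90°) = (1.0000, 0.0000).
Slope in that direction = a·(1.0000) + b·(0.0000) = −0.69521.
Apparent dip = arctan|0.69521| = 34.8° (true dip is 36.4°, so apparent ≤ true as expected).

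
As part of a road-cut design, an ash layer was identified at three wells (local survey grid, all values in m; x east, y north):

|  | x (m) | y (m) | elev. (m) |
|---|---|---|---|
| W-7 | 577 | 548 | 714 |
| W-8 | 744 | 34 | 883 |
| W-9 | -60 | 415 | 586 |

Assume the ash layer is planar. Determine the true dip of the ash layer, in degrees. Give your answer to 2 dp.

Let the plane be z = a·x + b·y + c.
W-8−W-7: 167a − 514b = 169;  W-9−W-7: −637a − 133b = −128.
Solving gives a = 0.25246, b = −0.24677.
Gradient magnitude |∇z| = √(a² + b²) = √(0.06374 + 0.06089) = 0.35303.
True dip = arctan(0.35303) = 19.44°, dipping toward NW (azimuth ≈ 314°).

19.44°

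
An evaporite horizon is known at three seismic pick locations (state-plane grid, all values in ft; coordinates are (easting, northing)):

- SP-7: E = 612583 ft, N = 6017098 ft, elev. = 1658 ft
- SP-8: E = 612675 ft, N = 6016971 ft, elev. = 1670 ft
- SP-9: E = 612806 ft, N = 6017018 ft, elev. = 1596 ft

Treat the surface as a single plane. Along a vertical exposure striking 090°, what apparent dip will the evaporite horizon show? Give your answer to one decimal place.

Let the plane be z = a·E + b·N + c.
SP-8−SP-7: 92a − 127b = 12;  SP-9−SP-7: 223a − 80b = −62.
Solving gives a = −0.42145, b = −0.39979.
Unit vector along 090° is (sin 90°, cos 90°) = (1.0000, 0.0000).
Slope in that direction = a·(1.0000) + b·(0.0000) = −0.42145.
Apparent dip = arctan|0.42145| = 22.9° (true dip is 30.2°, so apparent ≤ true as expected).

22.9°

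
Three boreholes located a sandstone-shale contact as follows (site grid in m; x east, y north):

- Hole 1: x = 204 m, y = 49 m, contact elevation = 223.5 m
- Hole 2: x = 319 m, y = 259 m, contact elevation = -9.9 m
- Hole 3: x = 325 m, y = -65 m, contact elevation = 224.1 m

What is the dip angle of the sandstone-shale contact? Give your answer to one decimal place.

Two edge vectors: Hole 1→Hole 2 = (115, 210, -233.4), Hole 1→Hole 3 = (121, -114, 0.6).
Normal n = (Hole 1→Hole 2) × (Hole 1→Hole 3) = (-26481.6, -28310.4, -38520).
So ∂z/∂x = −n_x/n_z = −0.68748 and ∂z/∂y = −n_y/n_z = −0.73495.
Gradient magnitude |∇z| = √(a² + b²) = √(0.47262 + 0.54016) = 1.00637.
True dip = arctan(1.00637) = 45.2°, dipping toward NE (azimuth ≈ 043°).

45.2°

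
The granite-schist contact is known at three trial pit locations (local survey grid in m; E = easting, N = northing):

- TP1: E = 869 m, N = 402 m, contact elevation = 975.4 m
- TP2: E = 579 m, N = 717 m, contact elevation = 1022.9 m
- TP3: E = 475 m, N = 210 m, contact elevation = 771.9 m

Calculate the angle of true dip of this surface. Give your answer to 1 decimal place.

27.9°

Let the plane be z = a·E + b·N + c.
TP2−TP1: −290a + 315b = 47.5;  TP3−TP1: −394a − 192b = −203.5.
Solving gives a = 0.30582, b = 0.43234.
Gradient magnitude |∇z| = √(a² + b²) = √(0.09352 + 0.18692) = 0.52956.
True dip = arctan(0.52956) = 27.9°, dipping toward SW (azimuth ≈ 215°).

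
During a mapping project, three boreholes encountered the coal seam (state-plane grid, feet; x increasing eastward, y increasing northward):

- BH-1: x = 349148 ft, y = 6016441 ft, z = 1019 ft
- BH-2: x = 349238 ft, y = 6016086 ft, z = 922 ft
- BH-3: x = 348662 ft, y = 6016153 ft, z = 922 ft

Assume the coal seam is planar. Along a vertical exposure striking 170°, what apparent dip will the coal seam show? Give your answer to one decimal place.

Two edge vectors: BH-1→BH-2 = (90, -355, -97), BH-1→BH-3 = (-486, -288, -97).
Normal n = (BH-1→BH-2) × (BH-1→BH-3) = (6499, 55872, -198450).
So ∂z/∂x = −n_x/n_z = 0.03275 and ∂z/∂y = −n_y/n_z = 0.28154.
Unit vector along 170° is (sin 170°, cos 170°) = (0.1736, -0.9848).
Slope in that direction = a·(0.1736) + b·(-0.9848) = −0.27158.
Apparent dip = arctan|0.27158| = 15.2° (true dip is 15.8°, so apparent ≤ true as expected).

15.2°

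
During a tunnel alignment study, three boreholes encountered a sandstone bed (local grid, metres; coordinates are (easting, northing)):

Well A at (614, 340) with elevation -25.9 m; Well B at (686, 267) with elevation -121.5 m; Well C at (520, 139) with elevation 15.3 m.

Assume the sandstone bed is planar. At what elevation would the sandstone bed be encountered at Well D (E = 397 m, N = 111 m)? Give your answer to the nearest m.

Two edge vectors: Well A→Well B = (72, -73, -95.6), Well A→Well C = (-94, -201, 41.2).
Normal n = (Well A→Well B) × (Well A→Well C) = (-22223.2, 6020, -21334).
So ∂z/∂E = −n_x/n_z = −1.04168 and ∂z/∂N = −n_y/n_z = 0.28218.
Intercept c from Well A: -25.9 + 639.59 − 95.94 = 517.75.
At (397, 111): z = −413.5 + 31.3 + 517.75 = 135.5 m.

136 m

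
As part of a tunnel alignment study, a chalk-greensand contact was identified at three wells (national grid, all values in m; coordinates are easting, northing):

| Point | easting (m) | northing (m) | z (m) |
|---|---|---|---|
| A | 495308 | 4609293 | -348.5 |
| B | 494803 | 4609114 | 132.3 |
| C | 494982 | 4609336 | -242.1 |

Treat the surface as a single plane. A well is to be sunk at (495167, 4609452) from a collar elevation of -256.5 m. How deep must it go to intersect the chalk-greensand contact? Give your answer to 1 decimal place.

Let the plane be z = a·easting + b·northing + c.
B−A: −505a − 179b = 480.8;  C−A: −326a + 43b = 106.4.
Solving gives a = −0.496072138, b = −1.286500393.
Then c = -348.5 − a·495308 − b·4609293 = 6175217.26.
At (495167, 4609452): z_contact = −245638.55 − 5930061.81 + 6175217.26 = -483.11 m.
Depth below ground = -256.5 − (-483.11) = 226.6 m.

226.6 m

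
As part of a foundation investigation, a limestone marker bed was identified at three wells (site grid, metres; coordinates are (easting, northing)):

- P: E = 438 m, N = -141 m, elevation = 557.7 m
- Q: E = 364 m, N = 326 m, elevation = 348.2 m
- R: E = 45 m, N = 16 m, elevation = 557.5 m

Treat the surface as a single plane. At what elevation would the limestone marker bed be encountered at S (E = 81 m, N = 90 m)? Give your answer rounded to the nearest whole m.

Let the plane be z = a·E + b·N + c.
Q−P: −74a + 467b = −209.5;  R−P: −393a + 157b = −0.2.
Solving gives a = −0.19078, b = −0.47884.
Then c = 557.7 − a·438 − b·-141 = 573.75.
At (81, 90): z = −15.5 − 43.1 + 573.75 = 515.2 m.

515 m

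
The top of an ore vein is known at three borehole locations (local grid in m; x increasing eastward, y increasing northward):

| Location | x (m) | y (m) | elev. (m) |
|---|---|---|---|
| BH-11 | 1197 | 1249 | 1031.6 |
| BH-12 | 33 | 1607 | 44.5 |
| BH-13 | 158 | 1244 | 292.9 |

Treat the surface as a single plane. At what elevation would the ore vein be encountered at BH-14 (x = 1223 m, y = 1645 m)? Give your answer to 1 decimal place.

Two edge vectors: BH-11→BH-12 = (-1164, 358, -987.1), BH-11→BH-13 = (-1039, -5, -738.7).
Normal n = (BH-11→BH-12) × (BH-11→BH-13) = (-269390.1, 165750.1, 377782).
So ∂z/∂x = −n_x/n_z = 0.713083 and ∂z/∂y = −n_y/n_z = −0.438745.
Intercept c from BH-11: 1031.6 − 853.56 + 547.99 = 726.03.
At (1223, 1645): z = 872.1 − 721.7 + 726.03 = 876.4 m.

876.4 m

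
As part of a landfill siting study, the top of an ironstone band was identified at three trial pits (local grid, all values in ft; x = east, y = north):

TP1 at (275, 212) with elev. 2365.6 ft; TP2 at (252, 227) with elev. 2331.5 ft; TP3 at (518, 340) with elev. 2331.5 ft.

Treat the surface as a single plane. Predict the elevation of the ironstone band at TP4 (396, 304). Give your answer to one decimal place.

Two edge vectors: TP1→TP2 = (-23, 15, -34.1), TP1→TP3 = (243, 128, -34.1).
Normal n = (TP1→TP2) × (TP1→TP3) = (3853.3, -9070.6, -6589).
So ∂z/∂x = −n_x/n_z = 0.58481 and ∂z/∂y = −n_y/n_z = −1.37663.
Intercept c from TP1: 2365.6 − 160.82 + 291.85 = 2496.62.
At (396, 304): z = 231.6 − 418.5 + 2496.62 = 2309.7 ft.

2309.7 ft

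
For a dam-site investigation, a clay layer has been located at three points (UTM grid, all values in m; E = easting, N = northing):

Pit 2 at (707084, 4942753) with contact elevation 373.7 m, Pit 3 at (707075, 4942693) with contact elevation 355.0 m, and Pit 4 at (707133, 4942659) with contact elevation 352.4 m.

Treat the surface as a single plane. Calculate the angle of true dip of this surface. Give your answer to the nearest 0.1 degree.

17.7°

Let the plane be z = a·E + b·N + c.
Pit 3−Pit 2: −9a − 60b = −18.7;  Pit 4−Pit 2: 49a − 94b = −21.3.
Solving gives a = 0.12673, b = 0.29266.
Gradient magnitude |∇z| = √(a² + b²) = √(0.01606 + 0.08565) = 0.31892.
True dip = arctan(0.31892) = 17.7°, dipping toward SSW (azimuth ≈ 203°).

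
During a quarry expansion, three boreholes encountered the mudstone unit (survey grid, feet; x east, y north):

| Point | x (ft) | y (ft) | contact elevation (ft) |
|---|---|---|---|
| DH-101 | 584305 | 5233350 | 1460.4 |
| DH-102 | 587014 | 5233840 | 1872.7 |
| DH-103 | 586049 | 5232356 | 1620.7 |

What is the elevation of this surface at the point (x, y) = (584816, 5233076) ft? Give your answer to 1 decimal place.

Let the plane be z = a·x + b·y + c.
DH-102−DH-101: 2709a + 490b = 412.3;  DH-103−DH-101: 1744a − 994b = 160.3.
Solving gives a = 0.137674393, b = 0.080285856.
Then c = 1460.4 − a·584305 − b·5233350 = −499147.42.
At (584816, 5233076): z = 80514.2 + 420142.0 − 499147.42 = 1508.8 ft.

1508.8 ft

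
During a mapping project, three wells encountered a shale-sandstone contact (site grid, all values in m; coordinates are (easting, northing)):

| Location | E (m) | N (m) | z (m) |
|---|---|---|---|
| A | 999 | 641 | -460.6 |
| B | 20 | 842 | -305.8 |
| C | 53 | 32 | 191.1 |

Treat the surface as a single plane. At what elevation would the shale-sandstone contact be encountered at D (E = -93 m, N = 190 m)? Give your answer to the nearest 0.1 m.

Let the plane be z = a·E + b·N + c.
B−A: −979a + 201b = 154.8;  C−A: −946a − 609b = 651.7.
Solving gives a = −0.28647, b = −0.62513.
Then c = -460.6 − a·999 − b·641 = 226.29.
At (-93, 190): z = 26.6 − 118.8 + 226.29 = 134.2 m.

134.2 m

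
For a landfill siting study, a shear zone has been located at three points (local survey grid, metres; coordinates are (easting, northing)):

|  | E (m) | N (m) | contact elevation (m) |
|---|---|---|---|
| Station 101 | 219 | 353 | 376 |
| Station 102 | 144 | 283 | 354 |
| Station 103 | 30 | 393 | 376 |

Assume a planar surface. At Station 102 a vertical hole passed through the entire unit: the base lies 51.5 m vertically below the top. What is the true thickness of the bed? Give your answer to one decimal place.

Two edge vectors: Station 101→Station 102 = (-75, -70, -22), Station 101→Station 103 = (-189, 40, 0).
Normal n = (Station 101→Station 102) × (Station 101→Station 103) = (880, 4158, -16230).
So ∂z/∂E = −n_x/n_z = 0.05422 and ∂z/∂N = −n_y/n_z = 0.25619.
|∇z| = √(a²+b²) = 0.26187, so dip δ = arctan(0.26187) = 14.67°.
True thickness = vertical thickness × cos δ = 51.5 × cos 14.67° = 49.8 m.

49.8 m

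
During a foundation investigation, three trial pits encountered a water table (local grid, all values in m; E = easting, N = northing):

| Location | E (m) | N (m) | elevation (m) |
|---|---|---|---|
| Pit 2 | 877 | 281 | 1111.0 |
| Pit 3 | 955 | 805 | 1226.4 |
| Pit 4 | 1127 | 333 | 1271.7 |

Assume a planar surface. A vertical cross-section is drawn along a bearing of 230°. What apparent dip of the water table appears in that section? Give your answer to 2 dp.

Let the plane be z = a·E + b·N + c.
Pit 3−Pit 2: 78a + 524b = 115.4;  Pit 4−Pit 2: 250a + 52b = 160.7.
Solving gives a = 0.61607, b = 0.12852.
Unit vector along 230° is (sin 230°, cos 230°) = (-0.7660, -0.6428).
Slope in that direction = a·(-0.7660) + b·(-0.6428) = −0.55455.
Apparent dip = arctan|0.55455| = 29.01° (true dip is 32.2°, so apparent ≤ true as expected).

29.01°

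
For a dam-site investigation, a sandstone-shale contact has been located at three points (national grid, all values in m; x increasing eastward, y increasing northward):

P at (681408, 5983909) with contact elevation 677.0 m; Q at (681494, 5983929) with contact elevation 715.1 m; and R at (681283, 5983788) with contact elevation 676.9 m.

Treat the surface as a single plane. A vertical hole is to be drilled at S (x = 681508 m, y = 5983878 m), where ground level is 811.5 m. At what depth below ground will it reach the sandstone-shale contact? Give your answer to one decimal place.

Two edge vectors: P→Q = (86, 20, 38.1), P→R = (-125, -121, -0.1).
Normal n = (P→Q) × (P→R) = (4608.1, -4753.9, -7906).
So ∂z/∂x = −n_x/n_z = 0.582861118 and ∂z/∂y = −n_y/n_z = −0.601302808.
Intercept c from P: 677 − 397166.23 + 3598141.28 = 3201652.06.
At (681508, 5983878): z_contact = 397224.51 − 3598122.64 + 3201652.06 = 753.93 m.
Depth below ground = 811.5 − 753.93 = 57.6 m.

57.6 m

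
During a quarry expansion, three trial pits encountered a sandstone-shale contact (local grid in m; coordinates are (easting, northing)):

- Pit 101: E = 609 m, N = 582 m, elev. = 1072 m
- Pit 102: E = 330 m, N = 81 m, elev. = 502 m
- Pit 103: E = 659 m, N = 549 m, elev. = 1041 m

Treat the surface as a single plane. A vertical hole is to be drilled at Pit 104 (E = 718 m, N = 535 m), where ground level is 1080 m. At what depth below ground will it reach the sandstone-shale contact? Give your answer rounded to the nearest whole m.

49 m

Let the plane be z = a·E + b·N + c.
Pit 102−Pit 101: −279a − 501b = −570;  Pit 103−Pit 101: 50a − 33b = −31.
Solving gives a = 0.09572, b = 1.08442.
Then c = 1072 − a·609 − b·582 = 382.58.
At (718, 535): z_contact = 68.7 + 580.2 + 382.58 = 1031.5 m.
Depth below ground = 1080 − 1031.5 = 49 m.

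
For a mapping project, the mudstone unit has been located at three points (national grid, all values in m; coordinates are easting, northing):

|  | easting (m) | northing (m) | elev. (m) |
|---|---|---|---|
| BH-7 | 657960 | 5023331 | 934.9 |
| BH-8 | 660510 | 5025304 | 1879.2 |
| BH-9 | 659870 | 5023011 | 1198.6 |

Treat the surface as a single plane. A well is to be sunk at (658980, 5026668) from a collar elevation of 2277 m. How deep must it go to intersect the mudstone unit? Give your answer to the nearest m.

Let the plane be z = a·easting + b·northing + c.
BH-8−BH-7: 2550a + 1973b = 944.3;  BH-9−BH-7: 1910a − 320b = 263.7.
Solving gives a = 0.17940204, b = 0.24674343.
Then c = 934.9 − a·657960 − b·5023331 = −1356578.41.
At (658980, 5026668): z_contact = 118222.4 + 1240297.3 − 1356578.41 = 1941.3 m.
Depth below ground = 2277 − 1941.3 = 336 m.

336 m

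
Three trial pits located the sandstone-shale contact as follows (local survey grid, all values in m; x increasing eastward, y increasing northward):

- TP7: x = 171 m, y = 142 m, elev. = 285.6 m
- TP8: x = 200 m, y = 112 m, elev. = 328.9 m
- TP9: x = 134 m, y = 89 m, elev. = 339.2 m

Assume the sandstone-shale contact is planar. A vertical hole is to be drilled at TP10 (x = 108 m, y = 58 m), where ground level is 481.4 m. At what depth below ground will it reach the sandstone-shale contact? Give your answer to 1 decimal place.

112.0 m

Two edge vectors: TP7→TP8 = (29, -30, 43.3), TP7→TP9 = (-37, -53, 53.6).
Normal n = (TP7→TP8) × (TP7→TP9) = (686.9, -3156.5, -2647).
So ∂z/∂x = −n_x/n_z = 0.25950 and ∂z/∂y = −n_y/n_z = −1.19248.
Intercept c from TP7: 285.6 − 44.37 + 169.33 = 410.56.
At (108, 58): z_contact = 28.03 − 69.16 + 410.56 = 369.42 m.
Depth below ground = 481.4 − 369.42 = 112.0 m.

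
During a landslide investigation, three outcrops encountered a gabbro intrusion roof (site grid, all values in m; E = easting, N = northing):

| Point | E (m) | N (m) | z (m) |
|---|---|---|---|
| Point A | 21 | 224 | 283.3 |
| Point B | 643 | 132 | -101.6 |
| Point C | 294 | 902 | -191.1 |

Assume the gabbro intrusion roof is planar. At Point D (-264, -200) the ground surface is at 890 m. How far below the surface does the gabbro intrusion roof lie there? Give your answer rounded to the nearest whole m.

Two edge vectors: Point A→Point B = (622, -92, -384.9), Point A→Point C = (273, 678, -474.4).
Normal n = (Point A→Point B) × (Point A→Point C) = (304607, 189999.1, 446832).
So ∂z/∂E = −n_x/n_z = −0.68170 and ∂z/∂N = −n_y/n_z = −0.42521.
Intercept c from Point A: 283.3 + 14.32 + 95.25 = 392.86.
At (-264, -200): z_contact = 180.0 + 85.0 + 392.86 = 657.9 m.
Depth below ground = 890 − 657.9 = 232 m.

232 m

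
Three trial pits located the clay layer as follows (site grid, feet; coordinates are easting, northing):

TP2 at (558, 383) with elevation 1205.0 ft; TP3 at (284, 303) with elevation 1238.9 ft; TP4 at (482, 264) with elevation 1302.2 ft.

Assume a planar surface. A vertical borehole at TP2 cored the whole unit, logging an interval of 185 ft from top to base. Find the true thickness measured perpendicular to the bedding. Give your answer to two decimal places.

Two edge vectors: TP2→TP3 = (-274, -80, 33.9), TP2→TP4 = (-76, -119, 97.2).
Normal n = (TP2→TP3) × (TP2→TP4) = (-3741.9, 24056.4, 26526).
So ∂z/∂easting = −n_x/n_z = 0.14107 and ∂z/∂northing = −n_y/n_z = −0.90690.
|∇z| = √(a²+b²) = 0.91780, so dip δ = arctan(0.91780) = 42.55°.
True thickness = vertical thickness × cos δ = 185 × cos 42.55° = 136.30 ft.

136.30 ft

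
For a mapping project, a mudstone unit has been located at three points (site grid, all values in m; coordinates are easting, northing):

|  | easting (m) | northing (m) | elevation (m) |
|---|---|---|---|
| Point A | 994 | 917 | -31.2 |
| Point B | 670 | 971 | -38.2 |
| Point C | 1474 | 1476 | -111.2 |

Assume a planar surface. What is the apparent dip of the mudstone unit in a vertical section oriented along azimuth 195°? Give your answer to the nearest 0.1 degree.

Two edge vectors: Point A→Point B = (-324, 54, -7), Point A→Point C = (480, 559, -80).
Normal n = (Point A→Point B) × (Point A→Point C) = (-407, -29280, -207036).
So ∂z/∂easting = −n_x/n_z = −0.00197 and ∂z/∂northing = −n_y/n_z = −0.14142.
Unit vector along 195° is (sin 195°, cos 195°) = (-0.2588, -0.9659).
Slope in that direction = a·(-0.2588) + b·(-0.9659) = 0.13711.
Apparent dip = arctan|0.13711| = 7.8° (true dip is 8.1°, so apparent ≤ true as expected).

7.8°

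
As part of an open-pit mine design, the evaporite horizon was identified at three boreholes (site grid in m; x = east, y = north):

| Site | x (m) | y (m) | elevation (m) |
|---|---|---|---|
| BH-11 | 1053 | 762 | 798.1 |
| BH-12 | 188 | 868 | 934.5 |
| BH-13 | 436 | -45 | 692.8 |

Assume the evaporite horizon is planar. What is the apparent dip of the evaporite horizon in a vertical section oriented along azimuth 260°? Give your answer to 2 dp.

Two edge vectors: BH-11→BH-12 = (-865, 106, 136.4), BH-11→BH-13 = (-617, -807, -105.3).
Normal n = (BH-11→BH-12) × (BH-11→BH-13) = (98913, -175243.3, 763457).
So ∂z/∂x = −n_x/n_z = −0.12956 and ∂z/∂y = −n_y/n_z = 0.22954.
Unit vector along 260° is (sin 260°, cos 260°) = (-0.9848, -0.1736).
Slope in that direction = a·(-0.9848) + b·(-0.1736) = 0.08773.
Apparent dip = arctan|0.08773| = 5.01° (true dip is 14.8°, so apparent ≤ true as expected).

5.01°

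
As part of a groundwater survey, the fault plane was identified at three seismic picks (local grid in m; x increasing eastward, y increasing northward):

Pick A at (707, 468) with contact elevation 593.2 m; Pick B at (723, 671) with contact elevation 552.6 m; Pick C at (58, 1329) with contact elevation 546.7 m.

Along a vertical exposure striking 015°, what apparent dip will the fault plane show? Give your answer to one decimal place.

Let the plane be z = a·x + b·y + c.
Pick B−Pick A: 16a + 203b = −40.6;  Pick C−Pick A: −649a + 861b = −46.5.
Solving gives a = −0.17535, b = −0.18618.
Unit vector along 015° is (sin 15°, cos 15°) = (0.2588, 0.9659).
Slope in that direction = a·(0.2588) + b·(0.9659) = −0.22522.
Apparent dip = arctan|0.22522| = 12.7° (true dip is 14.3°, so apparent ≤ true as expected).

12.7°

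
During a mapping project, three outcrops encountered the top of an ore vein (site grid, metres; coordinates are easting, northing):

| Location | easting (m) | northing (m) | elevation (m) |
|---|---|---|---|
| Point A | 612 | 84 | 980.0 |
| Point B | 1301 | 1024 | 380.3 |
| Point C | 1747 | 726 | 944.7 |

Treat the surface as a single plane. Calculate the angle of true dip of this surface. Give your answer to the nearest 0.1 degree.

Two edge vectors: Point A→Point B = (689, 940, -599.7), Point A→Point C = (1135, 642, -35.3).
Normal n = (Point A→Point B) × (Point A→Point C) = (351825.4, -656337.8, -624562).
So ∂z/∂easting = −n_x/n_z = 0.56332 and ∂z/∂northing = −n_y/n_z = −1.05088.
Gradient magnitude |∇z| = √(a² + b²) = √(0.31732 + 1.10434) = 1.19234.
True dip = arctan(1.19234) = 50.0°, dipping toward NNW (azimuth ≈ 332°).

50.0°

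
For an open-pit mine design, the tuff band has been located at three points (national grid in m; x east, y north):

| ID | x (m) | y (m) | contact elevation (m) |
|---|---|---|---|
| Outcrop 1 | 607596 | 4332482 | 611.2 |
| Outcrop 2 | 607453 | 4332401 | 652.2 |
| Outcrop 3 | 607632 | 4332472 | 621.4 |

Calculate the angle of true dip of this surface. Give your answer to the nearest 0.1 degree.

Two edge vectors: Outcrop 1→Outcrop 2 = (-143, -81, 41), Outcrop 1→Outcrop 3 = (36, -10, 10.2).
Normal n = (Outcrop 1→Outcrop 2) × (Outcrop 1→Outcrop 3) = (-416.2, 2934.6, 4346).
So ∂z/∂x = −n_x/n_z = 0.09577 and ∂z/∂y = −n_y/n_z = −0.67524.
Gradient magnitude |∇z| = √(a² + b²) = √(0.00917 + 0.45595) = 0.68200.
True dip = arctan(0.68200) = 34.3°, dipping toward N (azimuth ≈ 352°).

34.3°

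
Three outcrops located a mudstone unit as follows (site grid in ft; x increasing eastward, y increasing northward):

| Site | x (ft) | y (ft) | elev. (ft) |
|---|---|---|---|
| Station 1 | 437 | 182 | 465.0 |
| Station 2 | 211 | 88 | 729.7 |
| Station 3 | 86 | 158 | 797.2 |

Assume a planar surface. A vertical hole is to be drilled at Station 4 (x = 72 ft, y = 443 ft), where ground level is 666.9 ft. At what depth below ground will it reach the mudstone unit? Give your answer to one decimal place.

41.4 ft

Let the plane be z = a·x + b·y + c.
Station 2−Station 1: −226a − 94b = 264.7;  Station 3−Station 1: −351a − 24b = 332.2.
Solving gives a = −0.90221, b = −0.64681.
Then c = 465 − a·437 − b·182 = 976.99.
At (72, 443): z_contact = −64.96 − 286.54 + 976.99 = 625.49 ft.
Depth below ground = 666.9 − 625.49 = 41.4 ft.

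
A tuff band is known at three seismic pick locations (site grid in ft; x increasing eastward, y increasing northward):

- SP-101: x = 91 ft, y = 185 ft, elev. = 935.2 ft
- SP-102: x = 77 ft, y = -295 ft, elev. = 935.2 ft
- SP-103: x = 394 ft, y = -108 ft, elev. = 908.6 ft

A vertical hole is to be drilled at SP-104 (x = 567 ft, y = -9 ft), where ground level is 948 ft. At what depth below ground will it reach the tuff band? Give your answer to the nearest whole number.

Let the plane be z = a·x + b·y + c.
SP-102−SP-101: −14a − 480b = 0;  SP-103−SP-101: 303a − 293b = −26.6.
Solving gives a = −0.08538, b = 0.00249.
Then c = 935.2 − a·91 − b·185 = 942.51.
At (567, -9): z_contact = −48.4 − 0.0 + 942.51 = 894.1 ft.
Depth below ground = 948 − 894.1 = 54 ft.

54 ft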